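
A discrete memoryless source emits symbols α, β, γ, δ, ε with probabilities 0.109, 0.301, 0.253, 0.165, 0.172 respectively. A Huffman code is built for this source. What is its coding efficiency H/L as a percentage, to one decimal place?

Entropy H = −Σ p log₂ p ≈ 2.2373 bits.
Huffman merges: 109/1000+33/200→137/500; 43/250+253/1000→17/40; 137/500+301/1000→23/40; 17/40+23/40→1. L = 1137/500 ≈ 2.2740.
Efficiency = H/L = 2.2373/2.2740 = 98.4%.

98.4%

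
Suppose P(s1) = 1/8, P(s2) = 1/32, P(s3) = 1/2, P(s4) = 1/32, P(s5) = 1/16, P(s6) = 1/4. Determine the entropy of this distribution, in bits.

1.9375 bits

Each probability is a power of 1/2, so log₂(1/p) is an integer.
H = Σ p·log₂(1/p) = 1/8·3 + 1/32·5 + 1/2·1 + 1/32·5 + 1/16·4 + 1/4·2 = 1.9375 bits.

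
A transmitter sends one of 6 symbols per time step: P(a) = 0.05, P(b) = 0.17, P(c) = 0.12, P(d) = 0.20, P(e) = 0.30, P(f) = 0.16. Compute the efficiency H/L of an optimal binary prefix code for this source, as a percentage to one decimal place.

Entropy H = −Σ p log₂ p ≈ 2.4262 bits.
Huffman merges: 1/20+3/25→17/100; 4/25+17/100→33/100; 17/100+1/5→37/100; 3/10+33/100→63/100; 37/100+63/100→1. L = 5/2 ≈ 2.5000.
Efficiency = H/L = 2.4262/2.5000 = 97.0%.

97.0%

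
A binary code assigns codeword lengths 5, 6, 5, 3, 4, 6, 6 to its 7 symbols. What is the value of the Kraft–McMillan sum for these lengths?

With common denominator 2^6 = 64: Σ 2^(−ℓᵢ) = 2/64 + 1/64 + 2/64 + 8/64 + 4/64 + 1/64 + 1/64 = 19/64 = 0.296875.

0.296875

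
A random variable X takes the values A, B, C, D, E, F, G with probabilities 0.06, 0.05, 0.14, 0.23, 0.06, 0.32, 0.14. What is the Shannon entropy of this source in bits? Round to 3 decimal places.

2.511 bits

H = −Σ pᵢ log₂ pᵢ.
−0.06·log₂(0.06) = 0.2435
−0.05·log₂(0.05) = 0.2161
−0.14·log₂(0.14) = 0.3971
−0.23·log₂(0.23) = 0.4877
−0.06·log₂(0.06) = 0.2435
−0.32·log₂(0.32) = 0.5260
−0.14·log₂(0.14) = 0.3971
Sum ≈ 2.5111 → 2.511 bits.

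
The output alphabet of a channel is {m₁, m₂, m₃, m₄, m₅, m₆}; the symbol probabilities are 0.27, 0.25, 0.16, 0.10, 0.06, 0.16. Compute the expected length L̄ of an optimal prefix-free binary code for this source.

Repeatedly combine the two least-probable nodes; the expected code length is the sum of the merged weights.
merge 3/50 + 1/10 → 4/25
merge 4/25 + 4/25 → 8/25
merge 4/25 + 1/4 → 41/100
merge 27/100 + 8/25 → 59/100
merge 41/100 + 59/100 → 1
L = 4/25 + 8/25 + 41/100 + 59/100 + 1 = 62/25 = 2.48 bits/symbol.

2.48 bits/symbol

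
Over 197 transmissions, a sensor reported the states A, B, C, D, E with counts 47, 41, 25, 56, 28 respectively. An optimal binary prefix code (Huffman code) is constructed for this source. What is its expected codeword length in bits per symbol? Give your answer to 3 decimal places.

2.269 bits/symbol

Probabilities are the counts divided by 197.
Repeatedly combine the two least-probable nodes; the expected code length is the sum of the merged weights.
merge 25/197 + 28/197 → 53/197
merge 41/197 + 47/197 → 88/197
merge 53/197 + 56/197 → 109/197
merge 88/197 + 109/197 → 1
L = 53/197 + 88/197 + 109/197 + 1 = 447/197 ≈ 2.269 bits/symbol.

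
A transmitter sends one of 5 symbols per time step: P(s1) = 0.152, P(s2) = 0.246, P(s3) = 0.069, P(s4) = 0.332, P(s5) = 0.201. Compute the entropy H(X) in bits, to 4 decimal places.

2.1704 bits

H = −Σ pᵢ log₂ pᵢ.
−0.152·log₂(0.152) = 0.4131
−0.246·log₂(0.246) = 0.4977
−0.069·log₂(0.069) = 0.2662
−0.332·log₂(0.332) = 0.5281
−0.201·log₂(0.201) = 0.4653
Sum ≈ 2.1704 → 2.1704 bits.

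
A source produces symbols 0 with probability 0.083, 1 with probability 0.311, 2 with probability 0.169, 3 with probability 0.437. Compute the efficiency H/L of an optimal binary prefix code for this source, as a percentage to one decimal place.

Entropy H = −Σ p log₂ p ≈ 1.7774 bits.
Huffman merges: 83/1000+169/1000→63/250; 63/250+311/1000→563/1000; 437/1000+563/1000→1. L = 363/200 ≈ 1.8150.
Efficiency = H/L = 1.7774/1.8150 = 97.9%.

97.9%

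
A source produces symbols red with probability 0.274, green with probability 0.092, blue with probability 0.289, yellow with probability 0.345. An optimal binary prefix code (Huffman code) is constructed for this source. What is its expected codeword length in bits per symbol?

Repeatedly combine the two least-probable nodes; the expected code length is the sum of the merged weights.
merge 23/250 + 137/500 → 183/500
merge 289/1000 + 69/200 → 317/500
merge 183/500 + 317/500 → 1
L = 183/500 + 317/500 + 1 = 2 bits/symbol.

2 bits/symbol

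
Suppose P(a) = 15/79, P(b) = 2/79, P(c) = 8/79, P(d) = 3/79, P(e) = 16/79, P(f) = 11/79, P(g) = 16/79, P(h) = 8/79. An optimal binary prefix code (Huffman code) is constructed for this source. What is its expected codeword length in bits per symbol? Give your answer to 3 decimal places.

2.823 bits/symbol

Repeatedly combine the two least-probable nodes; the expected code length is the sum of the merged weights.
merge 2/79 + 3/79 → 5/79
merge 5/79 + 8/79 → 13/79
merge 8/79 + 11/79 → 19/79
merge 13/79 + 15/79 → 28/79
merge 16/79 + 16/79 → 32/79
merge 19/79 + 28/79 → 47/79
merge 32/79 + 47/79 → 1
L = 5/79 + 13/79 + 19/79 + 28/79 + 32/79 + 47/79 + 1 = 223/79 ≈ 2.823 bits/symbol.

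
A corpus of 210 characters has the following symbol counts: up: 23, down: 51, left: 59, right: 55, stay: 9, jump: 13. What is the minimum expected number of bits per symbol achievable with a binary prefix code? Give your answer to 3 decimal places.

2.319 bits/symbol

Probabilities are the counts divided by 210.
Repeatedly combine the two least-probable nodes; the expected code length is the sum of the merged weights.
merge 3/70 + 13/210 → 11/105
merge 11/105 + 23/210 → 3/14
merge 3/14 + 17/70 → 16/35
merge 11/42 + 59/210 → 19/35
merge 16/35 + 19/35 → 1
L = 11/105 + 3/14 + 16/35 + 19/35 + 1 = 487/210 ≈ 2.319 bits/symbol.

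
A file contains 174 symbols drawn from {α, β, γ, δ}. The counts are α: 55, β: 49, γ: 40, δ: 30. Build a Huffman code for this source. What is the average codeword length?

2 bits/symbol

Probabilities are the counts divided by 174.
Repeatedly combine the two least-probable nodes; the expected code length is the sum of the merged weights.
merge 5/29 + 20/87 → 35/87
merge 49/174 + 55/174 → 52/87
merge 35/87 + 52/87 → 1
L = 35/87 + 52/87 + 1 = 2 bits/symbol.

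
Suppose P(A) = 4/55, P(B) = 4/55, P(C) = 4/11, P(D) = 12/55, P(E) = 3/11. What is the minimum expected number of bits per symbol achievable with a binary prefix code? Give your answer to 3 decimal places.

2.145 bits/symbol

Repeatedly combine the two least-probable nodes; the expected code length is the sum of the merged weights.
merge 4/55 + 4/55 → 8/55
merge 8/55 + 12/55 → 4/11
merge 3/11 + 4/11 → 7/11
merge 4/11 + 7/11 → 1
L = 8/55 + 4/11 + 7/11 + 1 = 118/55 ≈ 2.145 bits/symbol.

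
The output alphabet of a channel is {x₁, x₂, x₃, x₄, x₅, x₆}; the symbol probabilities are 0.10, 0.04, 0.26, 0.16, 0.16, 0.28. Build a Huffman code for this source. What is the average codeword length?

2.44 bits/symbol

Repeatedly combine the two least-probable nodes; the expected code length is the sum of the merged weights.
merge 1/25 + 1/10 → 7/50
merge 7/50 + 4/25 → 3/10
merge 4/25 + 13/50 → 21/50
merge 7/25 + 3/10 → 29/50
merge 21/50 + 29/50 → 1
L = 7/50 + 3/10 + 21/50 + 29/50 + 1 = 61/25 = 2.44 bits/symbol.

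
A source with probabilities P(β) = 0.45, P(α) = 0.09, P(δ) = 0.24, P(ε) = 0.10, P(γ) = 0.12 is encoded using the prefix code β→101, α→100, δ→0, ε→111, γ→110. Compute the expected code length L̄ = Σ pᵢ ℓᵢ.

2.52 bits/symbol

L̄ = Σ pᵢ·ℓᵢ = 0.45·3 + 0.09·3 + 0.24·1 + 0.10·3 + 0.12·3 = 2.52 bits/symbol.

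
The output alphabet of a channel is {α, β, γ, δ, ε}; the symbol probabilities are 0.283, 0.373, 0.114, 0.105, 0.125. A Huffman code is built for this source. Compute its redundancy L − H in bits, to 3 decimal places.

Entropy H = −Σ p log₂ p ≈ 2.1196 bits.
Huffman merges: 21/200+57/500→219/1000; 1/8+219/1000→43/125; 283/1000+43/125→627/1000; 373/1000+627/1000→1. L = 219/100 ≈ 2.1900.
L − H = 2.1900 − 2.1196 = 0.070 bits.

0.070 bits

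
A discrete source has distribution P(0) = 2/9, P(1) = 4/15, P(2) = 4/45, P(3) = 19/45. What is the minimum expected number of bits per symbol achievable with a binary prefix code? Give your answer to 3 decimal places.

Repeatedly combine the two least-probable nodes; the expected code length is the sum of the merged weights.
merge 4/45 + 2/9 → 14/45
merge 4/15 + 14/45 → 26/45
merge 19/45 + 26/45 → 1
L = 14/45 + 26/45 + 1 = 17/9 ≈ 1.889 bits/symbol.

1.889 bits/symbol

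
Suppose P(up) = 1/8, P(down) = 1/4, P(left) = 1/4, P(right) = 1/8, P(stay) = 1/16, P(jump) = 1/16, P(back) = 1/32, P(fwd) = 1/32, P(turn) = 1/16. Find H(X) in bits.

Each probability is a power of 1/2, so log₂(1/p) is an integer.
H = Σ p·log₂(1/p) = 1/8·3 + 1/4·2 + 1/4·2 + 1/8·3 + 1/16·4 + 1/16·4 + 1/32·5 + 1/32·5 + 1/16·4 = 2.8125 bits.

2.8125 bits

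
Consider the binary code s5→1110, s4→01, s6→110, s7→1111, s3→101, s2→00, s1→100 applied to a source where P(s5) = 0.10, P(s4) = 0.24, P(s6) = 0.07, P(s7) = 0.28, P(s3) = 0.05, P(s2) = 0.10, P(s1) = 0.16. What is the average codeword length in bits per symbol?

3.04 bits/symbol

L̄ = Σ pᵢ·ℓᵢ = 0.10·4 + 0.24·2 + 0.07·3 + 0.28·4 + 0.05·3 + 0.10·2 + 0.16·3 = 3.04 bits/symbol.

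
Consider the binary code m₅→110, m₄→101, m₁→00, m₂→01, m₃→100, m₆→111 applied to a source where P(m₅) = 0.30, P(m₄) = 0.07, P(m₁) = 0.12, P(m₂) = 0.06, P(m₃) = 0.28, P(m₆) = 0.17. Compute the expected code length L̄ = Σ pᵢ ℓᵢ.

2.82 bits/symbol

L̄ = Σ pᵢ·ℓᵢ = 0.30·3 + 0.07·3 + 0.12·2 + 0.06·2 + 0.28·3 + 0.17·3 = 2.82 bits/symbol.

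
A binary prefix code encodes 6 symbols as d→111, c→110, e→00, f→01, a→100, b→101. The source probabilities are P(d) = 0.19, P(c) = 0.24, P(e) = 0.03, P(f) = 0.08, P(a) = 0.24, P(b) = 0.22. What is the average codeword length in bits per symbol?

L̄ = Σ pᵢ·ℓᵢ = 0.19·3 + 0.24·3 + 0.03·2 + 0.08·2 + 0.24·3 + 0.22·3 = 2.89 bits/symbol.

2.89 bits/symbol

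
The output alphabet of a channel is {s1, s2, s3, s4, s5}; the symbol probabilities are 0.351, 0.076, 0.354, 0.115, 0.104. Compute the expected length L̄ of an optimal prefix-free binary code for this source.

2.121 bits/symbol

Repeatedly combine the two least-probable nodes; the expected code length is the sum of the merged weights.
merge 19/250 + 13/125 → 9/50
merge 23/200 + 9/50 → 59/200
merge 59/200 + 351/1000 → 323/500
merge 177/500 + 323/500 → 1
L = 9/50 + 59/200 + 323/500 + 1 = 2121/1000 = 2.121 bits/symbol.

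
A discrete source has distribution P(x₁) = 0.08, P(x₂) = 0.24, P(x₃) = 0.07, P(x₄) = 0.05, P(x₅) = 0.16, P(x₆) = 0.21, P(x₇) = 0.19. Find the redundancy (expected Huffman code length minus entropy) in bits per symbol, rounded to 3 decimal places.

Entropy H = −Σ p log₂ p ≈ 2.6214 bits.
Huffman merges: 1/20+7/100→3/25; 2/25+3/25→1/5; 4/25+19/100→7/20; 1/5+21/100→41/100; 6/25+7/20→59/100; 41/100+59/100→1. L = 267/100 ≈ 2.6700.
L − H = 2.6700 − 2.6214 = 0.049 bits.

0.049 bits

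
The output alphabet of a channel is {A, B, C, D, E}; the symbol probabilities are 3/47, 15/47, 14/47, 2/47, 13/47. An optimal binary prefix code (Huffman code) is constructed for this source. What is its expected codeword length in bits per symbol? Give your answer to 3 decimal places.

2.106 bits/symbol

Repeatedly combine the two least-probable nodes; the expected code length is the sum of the merged weights.
merge 2/47 + 3/47 → 5/47
merge 5/47 + 13/47 → 18/47
merge 14/47 + 15/47 → 29/47
merge 18/47 + 29/47 → 1
L = 5/47 + 18/47 + 29/47 + 1 = 99/47 ≈ 2.106 bits/symbol.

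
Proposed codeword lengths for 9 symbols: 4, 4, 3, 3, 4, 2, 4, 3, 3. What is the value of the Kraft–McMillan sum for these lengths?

With common denominator 2^4 = 16: Σ 2^(−ℓᵢ) = 1/16 + 1/16 + 2/16 + 2/16 + 1/16 + 4/16 + 1/16 + 2/16 + 2/16 = 16/16 = 1.

1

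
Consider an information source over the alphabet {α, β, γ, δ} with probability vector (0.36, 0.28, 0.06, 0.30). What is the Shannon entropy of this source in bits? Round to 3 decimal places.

1.809 bits

H = −Σ pᵢ log₂ pᵢ.
−0.36·log₂(0.36) = 0.5306
−0.28·log₂(0.28) = 0.5142
−0.06·log₂(0.06) = 0.2435
−0.30·log₂(0.30) = 0.5211
Sum ≈ 1.8095 → 1.809 bits.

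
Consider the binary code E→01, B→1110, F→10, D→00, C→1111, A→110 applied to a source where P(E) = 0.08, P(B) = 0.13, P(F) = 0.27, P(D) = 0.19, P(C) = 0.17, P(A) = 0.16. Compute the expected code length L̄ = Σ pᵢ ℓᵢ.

L̄ = Σ pᵢ·ℓᵢ = 0.08·2 + 0.13·4 + 0.27·2 + 0.19·2 + 0.17·4 + 0.16·3 = 2.76 bits/symbol.

2.76 bits/symbol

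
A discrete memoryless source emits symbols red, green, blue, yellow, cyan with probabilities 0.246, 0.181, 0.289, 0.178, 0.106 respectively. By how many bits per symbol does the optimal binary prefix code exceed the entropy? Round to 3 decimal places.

Entropy H = −Σ p log₂ p ≈ 2.2481 bits.
Huffman merges: 53/500+89/500→71/250; 181/1000+123/500→427/1000; 71/250+289/1000→573/1000; 427/1000+573/1000→1. L = 571/250 ≈ 2.2840.
L − H = 2.2840 − 2.2481 = 0.036 bits.

0.036 bits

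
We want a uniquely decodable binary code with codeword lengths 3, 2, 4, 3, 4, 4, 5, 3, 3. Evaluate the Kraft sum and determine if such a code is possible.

0.96875; yes

With common denominator 2^5 = 32: Σ 2^(−ℓᵢ) = 4/32 + 8/32 + 2/32 + 4/32 + 2/32 + 2/32 + 1/32 + 4/32 + 4/32 = 31/32 = 0.96875.
Kraft's inequality requires Σ ≤ 1; here Σ = 0.96875 ≤ 1, so such a prefix code exists.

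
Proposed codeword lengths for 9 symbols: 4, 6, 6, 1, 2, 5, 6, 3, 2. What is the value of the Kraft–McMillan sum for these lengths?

With common denominator 2^6 = 64: Σ 2^(−ℓᵢ) = 4/64 + 1/64 + 1/64 + 32/64 + 16/64 + 2/64 + 1/64 + 8/64 + 16/64 = 81/64 = 1.265625.

1.265625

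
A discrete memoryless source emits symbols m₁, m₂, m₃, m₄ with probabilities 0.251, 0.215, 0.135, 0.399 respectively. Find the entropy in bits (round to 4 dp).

H = −Σ pᵢ log₂ pᵢ.
−0.251·log₂(0.251) = 0.5006
−0.215·log₂(0.215) = 0.4768
−0.135·log₂(0.135) = 0.3900
−0.399·log₂(0.399) = 0.5289
Sum ≈ 1.8962 → 1.8962 bits.

1.8962 bits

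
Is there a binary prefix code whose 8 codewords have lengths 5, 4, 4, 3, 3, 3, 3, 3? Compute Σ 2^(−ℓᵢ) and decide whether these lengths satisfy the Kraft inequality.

0.78125; yes

With common denominator 2^5 = 32: Σ 2^(−ℓᵢ) = 1/32 + 2/32 + 2/32 + 4/32 + 4/32 + 4/32 + 4/32 + 4/32 = 25/32 = 0.78125.
Kraft's inequality requires Σ ≤ 1; here Σ = 0.78125 ≤ 1, so such a prefix code exists.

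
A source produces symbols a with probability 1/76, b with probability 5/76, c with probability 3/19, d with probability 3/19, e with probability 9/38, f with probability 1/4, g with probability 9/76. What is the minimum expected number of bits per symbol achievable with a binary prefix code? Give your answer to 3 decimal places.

2.592 bits/symbol

Repeatedly combine the two least-probable nodes; the expected code length is the sum of the merged weights.
merge 1/76 + 5/76 → 3/38
merge 3/38 + 9/76 → 15/76
merge 3/19 + 3/19 → 6/19
merge 15/76 + 9/38 → 33/76
merge 1/4 + 6/19 → 43/76
merge 33/76 + 43/76 → 1
L = 3/38 + 15/76 + 6/19 + 33/76 + 43/76 + 1 = 197/76 ≈ 2.592 bits/symbol.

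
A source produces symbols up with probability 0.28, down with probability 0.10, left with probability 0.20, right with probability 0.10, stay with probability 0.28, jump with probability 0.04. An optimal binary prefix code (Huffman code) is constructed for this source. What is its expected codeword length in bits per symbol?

Repeatedly combine the two least-probable nodes; the expected code length is the sum of the merged weights.
merge 1/25 + 1/10 → 7/50
merge 1/10 + 7/50 → 6/25
merge 1/5 + 6/25 → 11/25
merge 7/25 + 7/25 → 14/25
merge 11/25 + 14/25 → 1
L = 7/50 + 6/25 + 11/25 + 14/25 + 1 = 119/50 = 2.38 bits/symbol.

2.38 bits/symbol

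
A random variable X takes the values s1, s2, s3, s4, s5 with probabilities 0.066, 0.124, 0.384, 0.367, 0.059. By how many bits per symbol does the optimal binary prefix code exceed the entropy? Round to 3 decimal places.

0.056 bits

Entropy H = −Σ p log₂ p ≈ 1.9341 bits.
Huffman merges: 59/1000+33/500→1/8; 31/250+1/8→249/1000; 249/1000+367/1000→77/125; 48/125+77/125→1. L = 199/100 ≈ 1.9900.
L − H = 1.9900 − 1.9341 = 0.056 bits.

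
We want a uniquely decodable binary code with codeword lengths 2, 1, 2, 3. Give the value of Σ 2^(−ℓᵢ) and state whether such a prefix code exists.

1.125; no

With common denominator 2^3 = 8: Σ 2^(−ℓᵢ) = 2/8 + 4/8 + 2/8 + 1/8 = 9/8 = 1.125.
Kraft's inequality requires Σ ≤ 1; here Σ = 1.125 > 1, so no such prefix code exists.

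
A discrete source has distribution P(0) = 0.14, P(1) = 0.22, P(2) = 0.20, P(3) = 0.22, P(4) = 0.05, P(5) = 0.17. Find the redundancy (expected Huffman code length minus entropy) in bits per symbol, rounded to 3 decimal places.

0.077 bits

Entropy H = −Σ p log₂ p ≈ 2.4733 bits.
Huffman merges: 1/20+7/50→19/100; 17/100+19/100→9/25; 1/5+11/50→21/50; 11/50+9/25→29/50; 21/50+29/50→1. L = 51/20 ≈ 2.5500.
L − H = 2.5500 − 2.4733 = 0.077 bits.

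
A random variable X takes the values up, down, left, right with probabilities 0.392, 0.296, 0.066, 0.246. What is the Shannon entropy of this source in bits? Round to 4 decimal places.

H = −Σ pᵢ log₂ pᵢ.
−0.392·log₂(0.392) = 0.5296
−0.296·log₂(0.296) = 0.5199
−0.066·log₂(0.066) = 0.2588
−0.246·log₂(0.246) = 0.4977
Sum ≈ 1.8060 → 1.8060 bits.

1.8060 bits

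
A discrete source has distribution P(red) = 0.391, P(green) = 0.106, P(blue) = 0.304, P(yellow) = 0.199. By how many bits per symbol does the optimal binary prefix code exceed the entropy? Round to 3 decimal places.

Entropy H = −Σ p log₂ p ≈ 1.8587 bits.
Huffman merges: 53/500+199/1000→61/200; 38/125+61/200→609/1000; 391/1000+609/1000→1. L = 957/500 ≈ 1.9140.
L − H = 1.9140 − 1.8587 = 0.055 bits.

0.055 bits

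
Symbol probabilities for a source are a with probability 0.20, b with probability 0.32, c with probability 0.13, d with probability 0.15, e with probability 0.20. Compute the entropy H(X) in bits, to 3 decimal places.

H = −Σ pᵢ log₂ pᵢ.
−0.20·log₂(0.20) = 0.4644
−0.32·log₂(0.32) = 0.5260
−0.13·log₂(0.13) = 0.3826
−0.15·log₂(0.15) = 0.4105
−0.20·log₂(0.20) = 0.4644
Sum ≈ 2.2480 → 2.248 bits.

2.248 bits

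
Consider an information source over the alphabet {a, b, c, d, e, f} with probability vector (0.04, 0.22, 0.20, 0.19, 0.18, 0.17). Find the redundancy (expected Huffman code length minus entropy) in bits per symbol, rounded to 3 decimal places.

0.114 bits

Entropy H = −Σ p log₂ p ≈ 2.4658 bits.
Huffman merges: 1/25+17/100→21/100; 9/50+19/100→37/100; 1/5+21/100→41/100; 11/50+37/100→59/100; 41/100+59/100→1. L = 129/50 ≈ 2.5800.
L − H = 2.5800 − 2.4658 = 0.114 bits.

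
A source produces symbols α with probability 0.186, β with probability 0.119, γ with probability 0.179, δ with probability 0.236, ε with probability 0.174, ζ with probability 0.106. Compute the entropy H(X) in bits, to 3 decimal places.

H = −Σ pᵢ log₂ pᵢ.
−0.186·log₂(0.186) = 0.4514
−0.119·log₂(0.119) = 0.3654
−0.179·log₂(0.179) = 0.4443
−0.236·log₂(0.236) = 0.4916
−0.174·log₂(0.174) = 0.4390
−0.106·log₂(0.106) = 0.3432
Sum ≈ 2.5349 → 2.535 bits.

2.535 bits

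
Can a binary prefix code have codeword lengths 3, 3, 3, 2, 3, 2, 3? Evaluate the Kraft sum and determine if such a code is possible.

1.125; no

With common denominator 2^3 = 8: Σ 2^(−ℓᵢ) = 1/8 + 1/8 + 1/8 + 2/8 + 1/8 + 2/8 + 1/8 = 9/8 = 1.125.
Kraft's inequality requires Σ ≤ 1; here Σ = 1.125 > 1, so no such prefix code exists.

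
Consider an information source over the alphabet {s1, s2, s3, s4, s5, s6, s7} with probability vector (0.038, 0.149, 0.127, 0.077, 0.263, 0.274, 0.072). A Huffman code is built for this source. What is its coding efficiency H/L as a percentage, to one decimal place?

Entropy H = −Σ p log₂ p ≈ 2.5433 bits.
Huffman merges: 19/500+9/125→11/100; 77/1000+11/100→187/1000; 127/1000+149/1000→69/250; 187/1000+263/1000→9/20; 137/500+69/250→11/20; 9/20+11/20→1. L = 2573/1000 ≈ 2.5730.
Efficiency = H/L = 2.5433/2.5730 = 98.8%.

98.8%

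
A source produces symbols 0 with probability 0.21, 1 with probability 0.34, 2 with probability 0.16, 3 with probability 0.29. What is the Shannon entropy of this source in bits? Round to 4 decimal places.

H = −Σ pᵢ log₂ pᵢ.
−0.21·log₂(0.21) = 0.4728
−0.34·log₂(0.34) = 0.5292
−0.16·log₂(0.16) = 0.4230
−0.29·log₂(0.29) = 0.5179
Sum ≈ 1.9429 → 1.9429 bits.

1.9429 bits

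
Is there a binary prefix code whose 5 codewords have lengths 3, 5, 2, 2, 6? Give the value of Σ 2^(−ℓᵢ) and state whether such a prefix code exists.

With common denominator 2^6 = 64: Σ 2^(−ℓᵢ) = 8/64 + 2/64 + 16/64 + 16/64 + 1/64 = 43/64 = 0.671875.
Kraft's inequality requires Σ ≤ 1; here Σ = 0.671875 ≤ 1, so such a prefix code exists.

0.671875; yes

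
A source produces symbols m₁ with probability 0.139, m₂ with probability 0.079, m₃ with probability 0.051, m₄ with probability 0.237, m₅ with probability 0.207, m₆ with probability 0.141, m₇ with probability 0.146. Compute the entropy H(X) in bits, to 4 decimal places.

2.6704 bits

H = −Σ pᵢ log₂ pᵢ.
−0.139·log₂(0.139) = 0.3957
−0.079·log₂(0.079) = 0.2893
−0.051·log₂(0.051) = 0.2190
−0.237·log₂(0.237) = 0.4923
−0.207·log₂(0.207) = 0.4704
−0.141·log₂(0.141) = 0.3985
−0.146·log₂(0.146) = 0.4053
Sum ≈ 2.6704 → 2.6704 bits.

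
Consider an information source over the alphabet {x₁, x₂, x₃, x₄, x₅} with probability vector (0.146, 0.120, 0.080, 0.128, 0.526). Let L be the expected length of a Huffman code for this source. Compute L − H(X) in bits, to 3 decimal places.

Entropy H = −Σ p log₂ p ≈ 1.9310 bits.
Huffman merges: 2/25+3/25→1/5; 16/125+73/500→137/500; 1/5+137/500→237/500; 237/500+263/500→1. L = 487/250 ≈ 1.9480.
L − H = 1.9480 − 1.9310 = 0.017 bits.

0.017 bits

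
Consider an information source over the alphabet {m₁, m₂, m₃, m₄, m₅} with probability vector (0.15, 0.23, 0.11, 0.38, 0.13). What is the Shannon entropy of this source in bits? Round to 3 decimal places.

2.162 bits

H = −Σ pᵢ log₂ pᵢ.
−0.15·log₂(0.15) = 0.4105
−0.23·log₂(0.23) = 0.4877
−0.11·log₂(0.11) = 0.3503
−0.38·log₂(0.38) = 0.5305
−0.13·log₂(0.13) = 0.3826
Sum ≈ 2.1616 → 2.162 bits.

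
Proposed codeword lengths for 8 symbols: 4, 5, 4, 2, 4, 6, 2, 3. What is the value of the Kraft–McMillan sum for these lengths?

0.859375

With common denominator 2^6 = 64: Σ 2^(−ℓᵢ) = 4/64 + 2/64 + 4/64 + 16/64 + 4/64 + 1/64 + 16/64 + 8/64 = 55/64 = 0.859375.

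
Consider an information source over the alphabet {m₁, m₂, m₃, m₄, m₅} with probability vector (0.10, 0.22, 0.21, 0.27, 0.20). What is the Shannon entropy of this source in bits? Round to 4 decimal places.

H = −Σ pᵢ log₂ pᵢ.
−0.10·log₂(0.10) = 0.3322
−0.22·log₂(0.22) = 0.4806
−0.21·log₂(0.21) = 0.4728
−0.27·log₂(0.27) = 0.5100
−0.20·log₂(0.20) = 0.4644
Sum ≈ 2.2600 → 2.2600 bits.

2.2600 bits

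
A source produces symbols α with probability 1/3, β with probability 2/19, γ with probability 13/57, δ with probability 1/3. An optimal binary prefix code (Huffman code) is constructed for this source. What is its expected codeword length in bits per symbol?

Repeatedly combine the two least-probable nodes; the expected code length is the sum of the merged weights.
merge 2/19 + 13/57 → 1/3
merge 1/3 + 1/3 → 2/3
merge 1/3 + 2/3 → 1
L = 1/3 + 2/3 + 1 = 2 bits/symbol.

2 bits/symbol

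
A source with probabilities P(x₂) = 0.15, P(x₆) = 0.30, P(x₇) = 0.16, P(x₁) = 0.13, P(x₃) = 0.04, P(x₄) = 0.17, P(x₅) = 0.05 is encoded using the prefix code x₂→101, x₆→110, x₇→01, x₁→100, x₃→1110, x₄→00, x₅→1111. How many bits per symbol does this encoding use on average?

L̄ = Σ pᵢ·ℓᵢ = 0.15·3 + 0.30·3 + 0.16·2 + 0.13·3 + 0.04·4 + 0.17·2 + 0.05·4 = 2.76 bits/symbol.

2.76 bits/symbol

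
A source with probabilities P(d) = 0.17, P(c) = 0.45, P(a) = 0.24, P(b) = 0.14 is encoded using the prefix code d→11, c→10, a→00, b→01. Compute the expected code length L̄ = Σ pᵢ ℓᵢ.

2 bits/symbol

L̄ = Σ pᵢ·ℓᵢ = 0.17·2 + 0.45·2 + 0.24·2 + 0.14·2 = 2 bits/symbol.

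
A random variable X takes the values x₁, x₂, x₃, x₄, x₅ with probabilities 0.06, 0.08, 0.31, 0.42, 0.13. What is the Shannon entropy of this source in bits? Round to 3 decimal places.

1.967 bits

H = −Σ pᵢ log₂ pᵢ.
−0.06·log₂(0.06) = 0.2435
−0.08·log₂(0.08) = 0.2915
−0.31·log₂(0.31) = 0.5238
−0.42·log₂(0.42) = 0.5256
−0.13·log₂(0.13) = 0.3826
Sum ≈ 1.9671 → 1.967 bits.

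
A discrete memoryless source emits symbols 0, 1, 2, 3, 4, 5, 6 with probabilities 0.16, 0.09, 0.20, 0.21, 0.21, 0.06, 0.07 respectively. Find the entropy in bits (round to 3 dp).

H = −Σ pᵢ log₂ pᵢ.
−0.16·log₂(0.16) = 0.4230
−0.09·log₂(0.09) = 0.3127
−0.20·log₂(0.20) = 0.4644
−0.21·log₂(0.21) = 0.4728
−0.21·log₂(0.21) = 0.4728
−0.06·log₂(0.06) = 0.2435
−0.07·log₂(0.07) = 0.2686
Sum ≈ 2.6578 → 2.658 bits.

2.658 bits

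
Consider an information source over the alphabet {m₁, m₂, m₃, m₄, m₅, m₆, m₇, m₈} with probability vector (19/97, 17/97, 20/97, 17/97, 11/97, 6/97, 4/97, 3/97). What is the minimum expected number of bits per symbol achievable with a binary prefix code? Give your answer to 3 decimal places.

2.804 bits/symbol

Repeatedly combine the two least-probable nodes; the expected code length is the sum of the merged weights.
merge 3/97 + 4/97 → 7/97
merge 6/97 + 7/97 → 13/97
merge 11/97 + 13/97 → 24/97
merge 17/97 + 17/97 → 34/97
merge 19/97 + 20/97 → 39/97
merge 24/97 + 34/97 → 58/97
merge 39/97 + 58/97 → 1
L = 7/97 + 13/97 + 24/97 + 34/97 + 39/97 + 58/97 + 1 = 272/97 ≈ 2.804 bits/symbol.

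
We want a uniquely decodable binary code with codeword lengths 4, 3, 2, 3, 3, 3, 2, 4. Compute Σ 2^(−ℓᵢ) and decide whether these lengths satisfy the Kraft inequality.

1.125; no

With common denominator 2^4 = 16: Σ 2^(−ℓᵢ) = 1/16 + 2/16 + 4/16 + 2/16 + 2/16 + 2/16 + 4/16 + 1/16 = 18/16 = 1.125.
Kraft's inequality requires Σ ≤ 1; here Σ = 1.125 > 1, so no such prefix code exists.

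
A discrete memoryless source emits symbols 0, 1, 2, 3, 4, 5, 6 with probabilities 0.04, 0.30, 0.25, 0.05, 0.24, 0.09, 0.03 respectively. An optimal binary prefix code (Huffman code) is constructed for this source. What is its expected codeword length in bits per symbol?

2.4 bits/symbol

Repeatedly combine the two least-probable nodes; the expected code length is the sum of the merged weights.
merge 3/100 + 1/25 → 7/100
merge 1/20 + 7/100 → 3/25
merge 9/100 + 3/25 → 21/100
merge 21/100 + 6/25 → 9/20
merge 1/4 + 3/10 → 11/20
merge 9/20 + 11/20 → 1
L = 7/100 + 3/25 + 21/100 + 9/20 + 11/20 + 1 = 12/5 = 2.4 bits/symbol.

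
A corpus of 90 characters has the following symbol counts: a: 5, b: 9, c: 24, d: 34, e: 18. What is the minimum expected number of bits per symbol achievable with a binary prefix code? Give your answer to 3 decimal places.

Probabilities are the counts divided by 90.
Repeatedly combine the two least-probable nodes; the expected code length is the sum of the merged weights.
merge 1/18 + 1/10 → 7/45
merge 7/45 + 1/5 → 16/45
merge 4/15 + 16/45 → 28/45
merge 17/45 + 28/45 → 1
L = 7/45 + 16/45 + 28/45 + 1 = 32/15 ≈ 2.133 bits/symbol.

2.133 bits/symbol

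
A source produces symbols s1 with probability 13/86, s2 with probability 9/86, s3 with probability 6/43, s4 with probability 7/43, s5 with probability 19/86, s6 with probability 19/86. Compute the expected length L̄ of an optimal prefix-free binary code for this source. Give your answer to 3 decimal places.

Repeatedly combine the two least-probable nodes; the expected code length is the sum of the merged weights.
merge 9/86 + 6/43 → 21/86
merge 13/86 + 7/43 → 27/86
merge 19/86 + 19/86 → 19/43
merge 21/86 + 27/86 → 24/43
merge 19/43 + 24/43 → 1
L = 21/86 + 27/86 + 19/43 + 24/43 + 1 = 110/43 ≈ 2.558 bits/symbol.

2.558 bits/symbol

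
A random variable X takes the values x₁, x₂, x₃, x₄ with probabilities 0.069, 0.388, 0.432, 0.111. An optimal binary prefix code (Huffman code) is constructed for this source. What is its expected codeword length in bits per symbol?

1.748 bits/symbol

Repeatedly combine the two least-probable nodes; the expected code length is the sum of the merged weights.
merge 69/1000 + 111/1000 → 9/50
merge 9/50 + 97/250 → 71/125
merge 54/125 + 71/125 → 1
L = 9/50 + 71/125 + 1 = 437/250 = 1.748 bits/symbol.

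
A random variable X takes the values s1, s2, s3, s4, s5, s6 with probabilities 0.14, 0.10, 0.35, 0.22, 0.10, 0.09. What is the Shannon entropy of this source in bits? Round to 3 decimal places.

2.385 bits

H = −Σ pᵢ log₂ pᵢ.
−0.14·log₂(0.14) = 0.3971
−0.10·log₂(0.10) = 0.3322
−0.35·log₂(0.35) = 0.5301
−0.22·log₂(0.22) = 0.4806
−0.10·log₂(0.10) = 0.3322
−0.09·log₂(0.09) = 0.3127
Sum ≈ 2.3848 → 2.385 bits.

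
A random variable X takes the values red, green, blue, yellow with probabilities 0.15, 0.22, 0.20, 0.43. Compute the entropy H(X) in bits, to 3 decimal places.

H = −Σ pᵢ log₂ pᵢ.
−0.15·log₂(0.15) = 0.4105
−0.22·log₂(0.22) = 0.4806
−0.20·log₂(0.20) = 0.4644
−0.43·log₂(0.43) = 0.5236
Sum ≈ 1.8791 → 1.879 bits.

1.879 bits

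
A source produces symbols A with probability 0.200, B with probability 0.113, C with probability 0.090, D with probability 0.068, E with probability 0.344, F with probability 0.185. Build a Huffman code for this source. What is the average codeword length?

2.429 bits/symbol

Repeatedly combine the two least-probable nodes; the expected code length is the sum of the merged weights.
merge 17/250 + 9/100 → 79/500
merge 113/1000 + 79/500 → 271/1000
merge 37/200 + 1/5 → 77/200
merge 271/1000 + 43/125 → 123/200
merge 77/200 + 123/200 → 1
L = 79/500 + 271/1000 + 77/200 + 123/200 + 1 = 2429/1000 = 2.429 bits/symbol.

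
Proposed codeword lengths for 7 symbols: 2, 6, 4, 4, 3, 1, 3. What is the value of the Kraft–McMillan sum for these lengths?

With common denominator 2^6 = 64: Σ 2^(−ℓᵢ) = 16/64 + 1/64 + 4/64 + 4/64 + 8/64 + 32/64 + 8/64 = 73/64 = 1.140625.

1.140625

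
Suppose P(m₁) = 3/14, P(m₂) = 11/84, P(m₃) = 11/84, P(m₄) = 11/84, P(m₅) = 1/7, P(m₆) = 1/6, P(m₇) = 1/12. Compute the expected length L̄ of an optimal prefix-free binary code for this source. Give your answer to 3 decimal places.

2.786 bits/symbol

Repeatedly combine the two least-probable nodes; the expected code length is the sum of the merged weights.
merge 1/12 + 11/84 → 3/14
merge 11/84 + 11/84 → 11/42
merge 1/7 + 1/6 → 13/42
merge 3/14 + 3/14 → 3/7
merge 11/42 + 13/42 → 4/7
merge 3/7 + 4/7 → 1
L = 3/14 + 11/42 + 13/42 + 3/7 + 4/7 + 1 = 39/14 ≈ 2.786 bits/symbol.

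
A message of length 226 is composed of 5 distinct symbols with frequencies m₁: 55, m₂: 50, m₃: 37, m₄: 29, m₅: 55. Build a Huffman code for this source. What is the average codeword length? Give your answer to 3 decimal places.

2.292 bits/symbol

Probabilities are the counts divided by 226.
Repeatedly combine the two least-probable nodes; the expected code length is the sum of the merged weights.
merge 29/226 + 37/226 → 33/113
merge 25/113 + 55/226 → 105/226
merge 55/226 + 33/113 → 121/226
merge 105/226 + 121/226 → 1
L = 33/113 + 105/226 + 121/226 + 1 = 259/113 ≈ 2.292 bits/symbol.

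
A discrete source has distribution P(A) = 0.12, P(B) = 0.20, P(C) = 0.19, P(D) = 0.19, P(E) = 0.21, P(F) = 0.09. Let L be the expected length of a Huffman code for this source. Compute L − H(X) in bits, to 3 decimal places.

Entropy H = −Σ p log₂ p ≈ 2.5274 bits.
Huffman merges: 9/100+3/25→21/100; 19/100+19/100→19/50; 1/5+21/100→41/100; 21/100+19/50→59/100; 41/100+59/100→1. L = 259/100 ≈ 2.5900.
L − H = 2.5900 − 2.5274 = 0.063 bits.

0.063 bits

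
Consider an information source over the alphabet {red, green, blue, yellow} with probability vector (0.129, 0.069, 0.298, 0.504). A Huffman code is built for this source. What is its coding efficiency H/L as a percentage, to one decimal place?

98.3%

Entropy H = −Σ p log₂ p ≈ 1.6660 bits.
Huffman merges: 69/1000+129/1000→99/500; 99/500+149/500→62/125; 62/125+63/125→1. L = 847/500 ≈ 1.6940.
Efficiency = H/L = 1.6660/1.6940 = 98.3%.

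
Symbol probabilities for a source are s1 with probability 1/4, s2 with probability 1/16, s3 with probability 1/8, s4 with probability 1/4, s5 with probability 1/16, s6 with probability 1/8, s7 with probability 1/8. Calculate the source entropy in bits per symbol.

Each probability is a power of 1/2, so log₂(1/p) is an integer.
H = Σ p·log₂(1/p) = 1/4·2 + 1/16·4 + 1/8·3 + 1/4·2 + 1/16·4 + 1/8·3 + 1/8·3 = 2.625 bits.

2.625 bits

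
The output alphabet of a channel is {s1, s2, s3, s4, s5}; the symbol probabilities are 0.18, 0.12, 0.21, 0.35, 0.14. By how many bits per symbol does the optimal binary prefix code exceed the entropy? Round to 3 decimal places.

Entropy H = −Σ p log₂ p ≈ 2.2124 bits.
Huffman merges: 3/25+7/50→13/50; 9/50+21/100→39/100; 13/50+7/20→61/100; 39/100+61/100→1. L = 113/50 ≈ 2.2600.
L − H = 2.2600 − 2.2124 = 0.048 bits.

0.048 bits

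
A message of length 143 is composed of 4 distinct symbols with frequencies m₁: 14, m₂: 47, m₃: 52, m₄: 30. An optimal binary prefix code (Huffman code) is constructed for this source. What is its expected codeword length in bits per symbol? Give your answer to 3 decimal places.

Probabilities are the counts divided by 143.
Repeatedly combine the two least-probable nodes; the expected code length is the sum of the merged weights.
merge 14/143 + 30/143 → 4/13
merge 4/13 + 47/143 → 7/11
merge 4/11 + 7/11 → 1
L = 4/13 + 7/11 + 1 = 278/143 ≈ 1.944 bits/symbol.

1.944 bits/symbol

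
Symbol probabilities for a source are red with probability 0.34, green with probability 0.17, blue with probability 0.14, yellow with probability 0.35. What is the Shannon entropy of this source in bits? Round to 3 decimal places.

H = −Σ pᵢ log₂ pᵢ.
−0.34·log₂(0.34) = 0.5292
−0.17·log₂(0.17) = 0.4346
−0.14·log₂(0.14) = 0.3971
−0.35·log₂(0.35) = 0.5301
Sum ≈ 1.8910 → 1.891 bits.

1.891 bits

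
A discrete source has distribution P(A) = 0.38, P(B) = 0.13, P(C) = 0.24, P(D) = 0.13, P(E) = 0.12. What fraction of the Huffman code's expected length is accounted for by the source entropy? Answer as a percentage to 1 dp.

Entropy H = −Σ p log₂ p ≈ 2.1569 bits.
Huffman merges: 3/25+13/100→1/4; 13/100+6/25→37/100; 1/4+37/100→31/50; 19/50+31/50→1. L = 56/25 ≈ 2.2400.
Efficiency = H/L = 2.1569/2.2400 = 96.3%.

96.3%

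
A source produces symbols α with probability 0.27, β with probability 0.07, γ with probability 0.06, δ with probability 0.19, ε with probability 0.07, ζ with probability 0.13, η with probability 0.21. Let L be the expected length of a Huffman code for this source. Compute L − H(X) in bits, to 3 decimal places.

0.049 bits

Entropy H = −Σ p log₂ p ≈ 2.6014 bits.
Huffman merges: 3/50+7/100→13/100; 7/100+13/100→1/5; 13/100+19/100→8/25; 1/5+21/100→41/100; 27/100+8/25→59/100; 41/100+59/100→1. L = 53/20 ≈ 2.6500.
L − H = 2.6500 − 2.6014 = 0.049 bits.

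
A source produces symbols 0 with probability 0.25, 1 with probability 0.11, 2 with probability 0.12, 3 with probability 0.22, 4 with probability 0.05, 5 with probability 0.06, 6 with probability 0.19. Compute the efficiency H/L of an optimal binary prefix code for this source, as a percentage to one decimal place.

Entropy H = −Σ p log₂ p ≈ 2.6128 bits.
Huffman merges: 1/20+3/50→11/100; 11/100+11/100→11/50; 3/25+19/100→31/100; 11/50+11/50→11/25; 1/4+31/100→14/25; 11/25+14/25→1. L = 66/25 ≈ 2.6400.
Efficiency = H/L = 2.6128/2.6400 = 99.0%.

99.0%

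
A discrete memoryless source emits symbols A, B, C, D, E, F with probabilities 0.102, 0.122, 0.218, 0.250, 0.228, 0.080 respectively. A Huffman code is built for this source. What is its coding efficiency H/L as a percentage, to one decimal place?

99.1%

Entropy H = −Σ p log₂ p ≈ 2.4631 bits.
Huffman merges: 2/25+51/500→91/500; 61/500+91/500→38/125; 109/500+57/250→223/500; 1/4+38/125→277/500; 223/500+277/500→1. L = 1243/500 ≈ 2.4860.
Efficiency = H/L = 2.4631/2.4860 = 99.1%.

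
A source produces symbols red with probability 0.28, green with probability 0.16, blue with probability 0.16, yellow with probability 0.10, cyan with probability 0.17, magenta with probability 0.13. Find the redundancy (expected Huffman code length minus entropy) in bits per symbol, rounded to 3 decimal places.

0.040 bits

Entropy H = −Σ p log₂ p ≈ 2.5097 bits.
Huffman merges: 1/10+13/100→23/100; 4/25+4/25→8/25; 17/100+23/100→2/5; 7/25+8/25→3/5; 2/5+3/5→1. L = 51/20 ≈ 2.5500.
L − H = 2.5500 − 2.5097 = 0.040 bits.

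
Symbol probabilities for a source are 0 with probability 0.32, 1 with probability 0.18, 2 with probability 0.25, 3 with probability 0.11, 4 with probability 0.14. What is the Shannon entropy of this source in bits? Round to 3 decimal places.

2.219 bits

H = −Σ pᵢ log₂ pᵢ.
−0.32·log₂(0.32) = 0.5260
−0.18·log₂(0.18) = 0.4453
−0.25·log₂(0.25) = 0.5000
−0.11·log₂(0.11) = 0.3503
−0.14·log₂(0.14) = 0.3971
Sum ≈ 2.2187 → 2.219 bits.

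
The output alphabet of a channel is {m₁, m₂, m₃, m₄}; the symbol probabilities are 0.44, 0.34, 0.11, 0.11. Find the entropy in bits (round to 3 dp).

1.751 bits

H = −Σ pᵢ log₂ pᵢ.
−0.44·log₂(0.44) = 0.5211
−0.34·log₂(0.34) = 0.5292
−0.11·log₂(0.11) = 0.3503
−0.11·log₂(0.11) = 0.3503
Sum ≈ 1.7509 → 1.751 bits.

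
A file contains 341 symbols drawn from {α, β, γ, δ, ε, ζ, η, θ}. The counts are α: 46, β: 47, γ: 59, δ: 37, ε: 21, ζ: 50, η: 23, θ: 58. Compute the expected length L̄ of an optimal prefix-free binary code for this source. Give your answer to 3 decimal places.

Probabilities are the counts divided by 341.
Repeatedly combine the two least-probable nodes; the expected code length is the sum of the merged weights.
merge 21/341 + 23/341 → 4/31
merge 37/341 + 4/31 → 81/341
merge 46/341 + 47/341 → 3/11
merge 50/341 + 58/341 → 108/341
merge 59/341 + 81/341 → 140/341
merge 3/11 + 108/341 → 201/341
merge 140/341 + 201/341 → 1
L = 4/31 + 81/341 + 3/11 + 108/341 + 140/341 + 201/341 + 1 = 1008/341 ≈ 2.956 bits/symbol.

2.956 bits/symbol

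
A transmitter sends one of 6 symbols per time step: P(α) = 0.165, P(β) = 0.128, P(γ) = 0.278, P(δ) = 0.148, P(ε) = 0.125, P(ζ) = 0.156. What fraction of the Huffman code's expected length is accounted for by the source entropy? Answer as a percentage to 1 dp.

Entropy H = −Σ p log₂ p ≈ 2.5230 bits.
Huffman merges: 1/8+16/125→253/1000; 37/250+39/250→38/125; 33/200+253/1000→209/500; 139/500+38/125→291/500; 209/500+291/500→1. L = 2557/1000 ≈ 2.5570.
Efficiency = H/L = 2.5230/2.5570 = 98.7%.

98.7%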